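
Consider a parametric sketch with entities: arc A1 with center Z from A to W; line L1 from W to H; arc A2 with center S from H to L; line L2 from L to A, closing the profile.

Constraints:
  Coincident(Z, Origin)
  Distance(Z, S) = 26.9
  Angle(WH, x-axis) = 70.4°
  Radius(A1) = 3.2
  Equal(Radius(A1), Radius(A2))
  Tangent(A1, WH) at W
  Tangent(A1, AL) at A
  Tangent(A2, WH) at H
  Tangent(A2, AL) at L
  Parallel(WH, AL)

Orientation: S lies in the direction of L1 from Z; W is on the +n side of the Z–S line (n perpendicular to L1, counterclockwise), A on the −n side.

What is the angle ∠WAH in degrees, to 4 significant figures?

76.62°

The slot axis is L1's direction at 70.4°, so u = (cos 70.4°, sin 70.4°) = (0.3355, 0.9421) and n = (−sin 70.4°, cos 70.4°) = (-0.9421, 0.3355). Z is at the origin and S lies 26.9 along u from Z, so S = 26.9·u = (9.024, 25.34). Tangency of A1 to both parallel lines with radius 3.2 puts W and A at Z ± 3.2·n: W = (-3.015, 1.073), A = (3.015, -1.073). Equal radii place H and L the same way about S: H = S + 3.2·n = (6.009, 26.41), L = S − 3.2·n = (12.04, 24.27). Then cos ∠WAH = AW·AH / (|AW||AH|), giving 76.62°.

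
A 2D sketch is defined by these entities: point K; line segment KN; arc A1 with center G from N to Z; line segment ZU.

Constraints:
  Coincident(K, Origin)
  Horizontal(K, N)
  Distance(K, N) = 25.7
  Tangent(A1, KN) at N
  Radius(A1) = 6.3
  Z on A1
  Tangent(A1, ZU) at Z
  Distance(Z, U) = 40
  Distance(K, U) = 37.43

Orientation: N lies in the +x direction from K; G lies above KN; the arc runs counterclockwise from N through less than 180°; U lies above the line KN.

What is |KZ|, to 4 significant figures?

31.83

Checks: |GZ| = 6.300 ✓; ∠(GZ, ZU) = 90.00° ✓; |ZU| = 40.00 ✓; |KU| = 37.43 ✓.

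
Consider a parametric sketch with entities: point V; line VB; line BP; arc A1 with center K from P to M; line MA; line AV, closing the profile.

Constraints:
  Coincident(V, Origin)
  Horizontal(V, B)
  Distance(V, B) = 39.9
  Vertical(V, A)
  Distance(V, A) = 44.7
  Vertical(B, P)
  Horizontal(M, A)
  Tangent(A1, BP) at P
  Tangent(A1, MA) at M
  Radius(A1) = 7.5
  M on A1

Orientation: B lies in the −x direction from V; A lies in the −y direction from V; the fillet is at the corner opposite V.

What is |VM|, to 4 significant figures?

55.21

The virtual corner opposite V is at (-39.90, -44.70). The tangent condition forces KP to be normal to BP and since A1 is tangent to MA there, KM ⟂ MA, with radius 7.5, so the center K sits 7.5 in from both sides at K = (-32.40, -37.20). That places the tangent points at P = (-39.90, -37.20) on BP and M = (-32.40, -44.70) on MA. Then |VM| = |M − V| = 55.21.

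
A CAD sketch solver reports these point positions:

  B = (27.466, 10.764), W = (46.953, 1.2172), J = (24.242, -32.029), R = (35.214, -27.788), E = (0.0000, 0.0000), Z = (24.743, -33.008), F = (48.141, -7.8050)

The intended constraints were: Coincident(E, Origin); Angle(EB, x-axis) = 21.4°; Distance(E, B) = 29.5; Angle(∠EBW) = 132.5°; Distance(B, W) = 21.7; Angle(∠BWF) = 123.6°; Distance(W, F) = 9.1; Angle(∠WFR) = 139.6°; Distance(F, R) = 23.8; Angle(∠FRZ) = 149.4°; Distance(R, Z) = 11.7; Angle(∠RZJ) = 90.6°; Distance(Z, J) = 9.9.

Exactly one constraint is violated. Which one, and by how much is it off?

Distance(Z, J) = 9.9 — off by 8.80.

E = (0.00, 0.00) ✓; EB at 21.40° ✓; |EB| = 29.50 ✓; ∠EBW = 132.5° ✓; |BW| = 21.70 ✓; ∠BWF = 123.6° ✓; |WF| = 9.100 ✓; ∠WFR = 139.6° ✓; |FR| = 23.80 ✓; ∠FRZ = 149.4° ✓; |RZ| = 11.70 ✓; ∠RZJ = 90.60° ✓; |ZJ| = 1.100 ✗.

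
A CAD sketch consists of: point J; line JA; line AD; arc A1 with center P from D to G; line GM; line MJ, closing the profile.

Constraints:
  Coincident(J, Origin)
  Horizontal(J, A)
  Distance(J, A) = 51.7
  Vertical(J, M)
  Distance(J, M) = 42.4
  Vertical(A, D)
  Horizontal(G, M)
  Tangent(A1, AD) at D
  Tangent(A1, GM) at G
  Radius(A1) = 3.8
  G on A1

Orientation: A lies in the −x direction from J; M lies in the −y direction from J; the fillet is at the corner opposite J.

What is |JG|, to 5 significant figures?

63.970

J is at the origin; JA is horizontal with |JA| = 51.7 and A on the −x side, so A = (-51.700, 0.0000). JM is vertical with |JM| = 42.4 and M on the −y side, so M = (0.0000, -42.400). The virtual corner opposite J is at (-51.700, -42.400). The tangent condition forces PD to be normal to AD and A1 meets GM tangentially, so PG is at right angles to GM, with radius 3.8, so the center P sits 3.8 in from both sides at P = (-47.900, -38.600). That places the tangent points at D = (-51.700, -38.600) on AD and G = (-47.900, -42.400) on GM. Then |JG| = |G − J| = 63.970.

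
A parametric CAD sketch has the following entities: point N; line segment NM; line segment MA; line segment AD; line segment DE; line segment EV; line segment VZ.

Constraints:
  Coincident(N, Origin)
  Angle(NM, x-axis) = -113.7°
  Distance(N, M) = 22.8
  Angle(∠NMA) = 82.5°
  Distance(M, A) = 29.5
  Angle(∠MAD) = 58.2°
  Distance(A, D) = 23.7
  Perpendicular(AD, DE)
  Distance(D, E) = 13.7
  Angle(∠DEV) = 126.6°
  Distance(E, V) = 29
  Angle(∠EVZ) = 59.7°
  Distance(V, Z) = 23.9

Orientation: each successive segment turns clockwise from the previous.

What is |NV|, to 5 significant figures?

38.580

N is at the origin; NM runs at -113.7° with length 22.8, so M = (-9.1644, -20.877). ∠NMA = 82.5° gives MA at 148.80° from the x-axis; with |MA| = 29.5, A = (-34.398, -5.5953). ∠MAD = 58.2° gives AD at 27.000° from the x-axis; with |AD| = 23.7, D = (-13.281, 5.1643). The perpendicularity gives DE at right angles to AD, so DE runs at -63.000°; with |DE| = 13.7, E = (-7.0611, -7.0425). ∠DEV = 126.6° gives EV at -116.40° from the x-axis; with |EV| = 29.0, V = (-19.956, -33.018). Then |NV| = |V − N| = 38.580.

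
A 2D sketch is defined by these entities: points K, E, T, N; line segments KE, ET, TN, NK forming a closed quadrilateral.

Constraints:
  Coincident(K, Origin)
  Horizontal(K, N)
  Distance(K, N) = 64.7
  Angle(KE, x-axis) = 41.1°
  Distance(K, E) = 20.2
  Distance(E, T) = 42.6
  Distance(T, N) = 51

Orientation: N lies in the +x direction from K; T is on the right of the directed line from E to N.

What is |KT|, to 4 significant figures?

36.48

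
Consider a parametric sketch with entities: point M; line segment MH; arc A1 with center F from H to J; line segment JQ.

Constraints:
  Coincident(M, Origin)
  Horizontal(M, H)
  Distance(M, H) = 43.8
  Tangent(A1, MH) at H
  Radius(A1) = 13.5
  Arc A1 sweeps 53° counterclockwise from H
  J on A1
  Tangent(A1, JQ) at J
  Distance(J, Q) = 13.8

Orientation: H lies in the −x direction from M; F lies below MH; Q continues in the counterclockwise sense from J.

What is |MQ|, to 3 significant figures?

65.0

M is at the origin; MH is horizontal with |MH| = 43.8 and H on the −x side, so H = (-43.8, 0.00). Tangency of A1 to MH means the radius FH is perpendicular to MH, so F = H + (0, -13.5) = (-43.8, -13.5). On A1, H sits at bearing 90° from F; a 53° counterclockwise sweep puts J at bearing 143°, so J = F + 13.5·(cos 143°, sin 143°) = (-54.6, -5.38). Since A1 is tangent to JQ there, FJ ⟂ JQ, so JQ runs along (−sin 143°, cos 143°); with |JQ| = 13.8, Q = (-62.9, -16.4). Then |MQ| = |Q − M| = 65.0.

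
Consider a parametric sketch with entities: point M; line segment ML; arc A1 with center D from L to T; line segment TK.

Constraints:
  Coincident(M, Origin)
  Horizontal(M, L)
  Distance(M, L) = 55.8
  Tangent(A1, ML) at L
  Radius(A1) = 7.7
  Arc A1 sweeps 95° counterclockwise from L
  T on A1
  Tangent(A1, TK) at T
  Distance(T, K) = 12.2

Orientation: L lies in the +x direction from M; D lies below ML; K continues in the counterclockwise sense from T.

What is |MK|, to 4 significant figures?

53.30

M is at the origin; M and L share the same y with |ML| = 55.8 and L on the +x side, so L = (55.80, 0.000). The tangent condition forces DL to be normal to ML, so D = L + (0, -7.7) = (55.80, -7.700). On A1, L sits at bearing 90° from D; a 95° counterclockwise sweep puts T at bearing 185°, so T = D + 7.7·(cos 185°, sin 185°) = (48.13, -8.371). The tangent condition forces DT to be normal to TK, so TK runs along (−sin 185°, cos 185°); with |TK| = 12.2, K = (49.19, -20.52). Then |MK| = |K − M| = 53.30.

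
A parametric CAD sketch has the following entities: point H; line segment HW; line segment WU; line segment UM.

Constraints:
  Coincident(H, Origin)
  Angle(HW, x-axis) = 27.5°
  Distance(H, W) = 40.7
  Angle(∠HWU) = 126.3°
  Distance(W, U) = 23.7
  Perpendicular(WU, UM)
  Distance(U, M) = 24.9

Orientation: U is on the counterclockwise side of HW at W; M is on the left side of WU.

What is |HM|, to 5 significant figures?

48.444

H is at the origin; HW runs at 27.5° with length 40.7, so W = 40.7·(cos 27.5°, sin 27.5°) = (36.101, 18.793). ∠HWU = 126.3°, so WU runs at 27.5° + (180° − 126.3°) = 81.200° from the x-axis; with |WU| = 23.7, U = W + 23.7·(cos 81.200°, sin 81.200°) = (39.727, 42.214). WU ⟂ UM; with |UM| = 24.9 on the left of WU, M = U + 24.9·(-0.98823, 0.15299) = (15.120, 46.024). Then |HM| = |M − H| = 48.444.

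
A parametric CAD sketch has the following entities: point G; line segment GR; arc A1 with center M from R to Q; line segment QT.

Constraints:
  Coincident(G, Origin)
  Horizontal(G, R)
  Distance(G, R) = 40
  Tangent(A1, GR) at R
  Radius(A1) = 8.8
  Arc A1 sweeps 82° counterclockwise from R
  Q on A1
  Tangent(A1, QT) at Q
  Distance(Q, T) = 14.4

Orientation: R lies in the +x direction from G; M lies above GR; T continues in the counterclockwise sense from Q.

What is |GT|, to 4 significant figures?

55.22

G is at the origin; G and R share the same y with |GR| = 40.0 and R on the +x side, so R = (40.00, 0.000). The tangent condition forces MR to be normal to GR, so M = R + (0, 8.8) = (40.00, 8.800). On A1, R sits at bearing -90° from M; an 82° counterclockwise sweep puts Q at bearing -8°, so Q = M + 8.8·(cos -8°, sin -8°) = (48.71, 7.575). A1 meets QT tangentially, so MQ is at right angles to QT, so QT runs along (−sin -8°, cos -8°); with |QT| = 14.4, T = (50.72, 21.84). Then |GT| = |T − G| = 55.22.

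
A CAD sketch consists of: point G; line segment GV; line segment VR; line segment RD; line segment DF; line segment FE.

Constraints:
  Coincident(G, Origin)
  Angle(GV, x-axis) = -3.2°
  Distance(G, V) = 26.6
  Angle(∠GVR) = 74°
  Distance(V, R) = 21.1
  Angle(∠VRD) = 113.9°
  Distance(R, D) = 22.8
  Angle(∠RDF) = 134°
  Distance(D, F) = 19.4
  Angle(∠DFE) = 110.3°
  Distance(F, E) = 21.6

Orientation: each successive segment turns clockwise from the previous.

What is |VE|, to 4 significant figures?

38.17

G is at the origin; GV runs at -3.2° with length 26.6, so V = (26.56, -1.485). ∠GVR = 74.0° gives VR at -109.2° from the x-axis; with |VR| = 21.1, R = (19.62, -21.41). ∠VRD = 113.9° gives RD at -175.3° from the x-axis; with |RD| = 22.8, D = (-3.104, -23.28). ∠RDF = 134.0° gives DF at 138.7° from the x-axis; with |DF| = 19.4, F = (-17.68, -10.48). ∠DFE = 110.3° gives FE at 69.00° from the x-axis; with |FE| = 21.6, E = (-9.938, 9.690). Then |VE| = |E − V| = 38.17.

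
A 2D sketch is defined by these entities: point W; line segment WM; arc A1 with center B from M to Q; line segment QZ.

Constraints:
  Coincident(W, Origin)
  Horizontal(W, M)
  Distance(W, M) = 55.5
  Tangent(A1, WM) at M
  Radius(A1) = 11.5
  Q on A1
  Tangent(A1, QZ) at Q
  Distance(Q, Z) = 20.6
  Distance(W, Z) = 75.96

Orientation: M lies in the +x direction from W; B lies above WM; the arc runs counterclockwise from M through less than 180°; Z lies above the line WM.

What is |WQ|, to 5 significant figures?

67.642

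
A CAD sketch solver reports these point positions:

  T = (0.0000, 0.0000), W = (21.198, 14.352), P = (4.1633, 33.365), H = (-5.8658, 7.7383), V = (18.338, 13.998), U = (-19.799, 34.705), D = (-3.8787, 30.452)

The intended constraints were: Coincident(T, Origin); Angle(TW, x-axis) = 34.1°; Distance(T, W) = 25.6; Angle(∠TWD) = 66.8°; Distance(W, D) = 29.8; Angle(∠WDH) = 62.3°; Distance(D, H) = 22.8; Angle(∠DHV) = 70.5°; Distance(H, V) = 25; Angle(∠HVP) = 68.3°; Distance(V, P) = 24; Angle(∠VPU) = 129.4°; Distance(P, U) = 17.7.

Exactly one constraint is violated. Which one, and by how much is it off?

Distance(P, U) = 17.7 — off by 6.30.

T = (0.00, 0.00) ✓; TW at 34.10° ✓; |TW| = 25.60 ✓; ∠TWD = 66.80° ✓; |WD| = 29.80 ✓; ∠WDH = 62.30° ✓; |DH| = 22.80 ✓; ∠DHV = 70.50° ✓; |HV| = 25.00 ✓; ∠HVP = 68.30° ✓; |VP| = 24.00 ✓; ∠VPU = 129.4° ✓; |PU| = 24.00 ✗.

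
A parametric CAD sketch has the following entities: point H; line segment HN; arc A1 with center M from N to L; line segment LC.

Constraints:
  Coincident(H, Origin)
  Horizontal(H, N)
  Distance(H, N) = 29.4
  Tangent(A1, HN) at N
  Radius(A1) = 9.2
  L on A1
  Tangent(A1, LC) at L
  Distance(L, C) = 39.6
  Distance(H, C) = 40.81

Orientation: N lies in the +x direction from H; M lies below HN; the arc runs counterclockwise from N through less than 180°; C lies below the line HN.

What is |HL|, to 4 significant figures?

21.76

H is at the origin; H and N share the same y with |HN| = 29.4 and N on the +x side, so N = (29.40, 0.000). Tangency of A1 to HN means the radius MN is perpendicular to HN, so M = N + (0, -9.2) = (29.40, -9.200). Since ML ⟂ LC (tangency), |MC| = √(9.2² + 39.6²) = 40.65 regardless of where L sits on A1. So C lies on both circle(H, 40.81) and circle(M, 40.65); the below-HN intersection is C = (3.635, -40.65). L is the foot of the tangent from C: L = (21.15, -5.131).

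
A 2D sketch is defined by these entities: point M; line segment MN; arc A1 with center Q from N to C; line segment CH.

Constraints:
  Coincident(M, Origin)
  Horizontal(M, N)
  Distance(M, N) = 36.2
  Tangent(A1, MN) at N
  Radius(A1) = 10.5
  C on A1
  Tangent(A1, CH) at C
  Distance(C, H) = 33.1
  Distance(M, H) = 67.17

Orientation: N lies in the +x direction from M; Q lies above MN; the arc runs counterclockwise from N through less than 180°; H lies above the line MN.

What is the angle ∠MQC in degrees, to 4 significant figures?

151.5°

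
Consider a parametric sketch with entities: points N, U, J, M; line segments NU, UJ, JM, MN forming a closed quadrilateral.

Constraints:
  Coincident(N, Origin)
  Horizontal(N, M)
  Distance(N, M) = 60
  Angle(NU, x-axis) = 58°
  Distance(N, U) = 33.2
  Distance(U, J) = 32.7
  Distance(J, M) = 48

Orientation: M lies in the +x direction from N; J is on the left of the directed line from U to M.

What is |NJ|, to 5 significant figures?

64.259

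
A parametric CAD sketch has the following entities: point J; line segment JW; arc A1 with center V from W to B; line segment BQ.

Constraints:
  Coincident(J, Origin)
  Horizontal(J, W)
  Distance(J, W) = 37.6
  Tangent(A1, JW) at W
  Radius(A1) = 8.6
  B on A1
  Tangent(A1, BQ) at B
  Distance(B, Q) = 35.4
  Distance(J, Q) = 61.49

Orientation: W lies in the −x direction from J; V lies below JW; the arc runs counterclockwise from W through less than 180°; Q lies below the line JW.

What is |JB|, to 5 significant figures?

47.126

Checks: |VB| = 8.600 ✓; ∠(VB, BQ) = 90.00° ✓; |BQ| = 35.40 ✓; |JQ| = 61.49 ✓.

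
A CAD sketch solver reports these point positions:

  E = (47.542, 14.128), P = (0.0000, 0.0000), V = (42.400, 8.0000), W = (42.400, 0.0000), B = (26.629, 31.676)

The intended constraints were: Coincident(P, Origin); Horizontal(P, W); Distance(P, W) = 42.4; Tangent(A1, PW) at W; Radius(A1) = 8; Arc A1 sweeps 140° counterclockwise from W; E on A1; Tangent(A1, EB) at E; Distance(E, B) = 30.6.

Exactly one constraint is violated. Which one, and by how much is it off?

Distance(E, B) = 30.6 — off by 3.30.

P = (0.00, 0.00) ✓; P.y = 0.00, W.y = 0.00 ✓; |PW| = 42.40 ✓; ∠(VW, WP) = 90.00° ✓; |VW| = 8.000 ✓; bearing(V→E) − bearing(V→W) = 140.0° ✓; |VE| = 8.000 ✓; ∠(VE, EB) = 90.00° ✓; |EB| = 27.30 ✗.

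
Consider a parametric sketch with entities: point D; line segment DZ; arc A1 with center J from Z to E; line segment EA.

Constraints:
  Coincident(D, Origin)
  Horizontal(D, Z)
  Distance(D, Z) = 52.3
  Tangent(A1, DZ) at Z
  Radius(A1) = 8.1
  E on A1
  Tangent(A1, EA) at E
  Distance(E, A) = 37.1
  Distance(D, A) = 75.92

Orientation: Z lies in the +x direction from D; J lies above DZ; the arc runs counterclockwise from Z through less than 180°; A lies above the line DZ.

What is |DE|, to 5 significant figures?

60.918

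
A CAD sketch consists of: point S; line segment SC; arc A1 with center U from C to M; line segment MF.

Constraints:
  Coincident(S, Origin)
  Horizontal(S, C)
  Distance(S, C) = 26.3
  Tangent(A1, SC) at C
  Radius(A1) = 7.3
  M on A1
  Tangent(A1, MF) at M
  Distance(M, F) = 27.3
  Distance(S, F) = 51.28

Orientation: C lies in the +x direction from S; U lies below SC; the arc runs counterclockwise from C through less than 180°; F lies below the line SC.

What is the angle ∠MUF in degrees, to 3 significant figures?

75.0°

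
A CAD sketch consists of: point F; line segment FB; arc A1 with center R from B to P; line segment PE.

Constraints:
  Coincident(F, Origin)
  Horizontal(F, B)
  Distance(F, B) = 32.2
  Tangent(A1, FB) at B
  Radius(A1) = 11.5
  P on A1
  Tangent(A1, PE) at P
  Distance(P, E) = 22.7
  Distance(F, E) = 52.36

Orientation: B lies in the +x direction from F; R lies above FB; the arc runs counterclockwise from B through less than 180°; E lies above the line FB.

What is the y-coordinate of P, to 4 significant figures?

14.36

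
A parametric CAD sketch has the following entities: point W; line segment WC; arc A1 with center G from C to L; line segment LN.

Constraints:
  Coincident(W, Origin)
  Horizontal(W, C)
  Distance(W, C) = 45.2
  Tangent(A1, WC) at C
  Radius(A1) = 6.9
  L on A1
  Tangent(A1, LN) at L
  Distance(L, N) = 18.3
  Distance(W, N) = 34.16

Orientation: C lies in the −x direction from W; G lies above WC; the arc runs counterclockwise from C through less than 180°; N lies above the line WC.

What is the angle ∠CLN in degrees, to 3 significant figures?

152°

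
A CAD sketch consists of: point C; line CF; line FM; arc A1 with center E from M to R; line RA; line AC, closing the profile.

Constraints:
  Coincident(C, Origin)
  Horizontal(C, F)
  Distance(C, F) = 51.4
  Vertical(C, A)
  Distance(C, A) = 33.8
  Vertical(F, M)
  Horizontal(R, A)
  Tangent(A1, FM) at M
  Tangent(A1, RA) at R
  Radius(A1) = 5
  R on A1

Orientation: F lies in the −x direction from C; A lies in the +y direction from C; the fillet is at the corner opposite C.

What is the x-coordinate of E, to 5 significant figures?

-46.400

CA is vertical with |CA| = 33.8 and A on the +y side, so A = (0.0000, 33.800). The virtual corner opposite C is at (-51.400, 33.800). The tangent condition forces EM to be normal to FM and the tangent condition forces ER to be normal to RA, with radius 5.0, so the center E sits 5.0 in from both sides at E = (-46.400, 28.800). So E.x = -46.400.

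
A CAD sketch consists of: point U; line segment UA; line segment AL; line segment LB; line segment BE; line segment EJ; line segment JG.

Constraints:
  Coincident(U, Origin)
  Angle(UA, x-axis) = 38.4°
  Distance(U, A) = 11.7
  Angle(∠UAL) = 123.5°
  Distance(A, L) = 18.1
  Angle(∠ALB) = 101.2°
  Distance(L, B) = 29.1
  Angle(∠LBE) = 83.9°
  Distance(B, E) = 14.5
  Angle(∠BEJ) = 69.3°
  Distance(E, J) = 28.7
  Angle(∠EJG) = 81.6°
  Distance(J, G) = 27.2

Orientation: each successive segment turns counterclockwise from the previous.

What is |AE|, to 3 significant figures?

31.3

U is at the origin; UA runs at 38.4° with length 11.7, so A = (9.17, 7.27). ∠UAL = 123.5° gives AL at 94.9° from the x-axis; with |AL| = 18.1, L = (7.62, 25.3). ∠ALB = 101.2° gives LB at 174° from the x-axis; with |LB| = 29.1, B = (-21.3, 28.5). ∠LBE = 83.9° gives BE at -90.2° from the x-axis; with |BE| = 14.5, E = (-21.4, 14.0). Then |AE| = |E − A| = 31.3.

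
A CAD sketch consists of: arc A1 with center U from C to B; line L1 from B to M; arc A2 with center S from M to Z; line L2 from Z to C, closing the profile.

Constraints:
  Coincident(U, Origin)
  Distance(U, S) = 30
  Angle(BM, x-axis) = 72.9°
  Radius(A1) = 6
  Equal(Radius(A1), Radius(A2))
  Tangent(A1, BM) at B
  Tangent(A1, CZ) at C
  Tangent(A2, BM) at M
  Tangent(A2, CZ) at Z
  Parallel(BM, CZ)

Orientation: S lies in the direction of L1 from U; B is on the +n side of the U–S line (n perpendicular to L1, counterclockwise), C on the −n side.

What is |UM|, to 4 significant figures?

30.59

Tangency of A1 to both parallel lines with radius 6.0 puts B and C at U ± 6.0·n: B = (-5.735, 1.764), C = (5.735, -1.764). Equal radii place M and Z the same way about S: M = S + 6.0·n = (3.086, 30.44), Z = S − 6.0·n = (14.56, 26.91). Then |UM| = |M − U| = 30.59.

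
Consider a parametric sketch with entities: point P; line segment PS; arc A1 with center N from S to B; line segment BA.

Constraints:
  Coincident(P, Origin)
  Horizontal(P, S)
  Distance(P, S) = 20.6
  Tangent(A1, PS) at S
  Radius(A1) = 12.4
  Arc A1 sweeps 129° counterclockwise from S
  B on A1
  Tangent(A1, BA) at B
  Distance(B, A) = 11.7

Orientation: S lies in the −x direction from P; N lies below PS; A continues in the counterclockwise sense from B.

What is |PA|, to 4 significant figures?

37.17

On A1, S sits at bearing 90° from N; a 129° counterclockwise sweep puts B at bearing 219°, so B = N + 12.4·(cos 219°, sin 219°) = (-30.24, -20.20). Since A1 is tangent to BA there, NB ⟂ BA, so BA runs along (−sin 219°, cos 219°); with |BA| = 11.7, A = (-22.87, -29.30). Then |PA| = |A − P| = 37.17.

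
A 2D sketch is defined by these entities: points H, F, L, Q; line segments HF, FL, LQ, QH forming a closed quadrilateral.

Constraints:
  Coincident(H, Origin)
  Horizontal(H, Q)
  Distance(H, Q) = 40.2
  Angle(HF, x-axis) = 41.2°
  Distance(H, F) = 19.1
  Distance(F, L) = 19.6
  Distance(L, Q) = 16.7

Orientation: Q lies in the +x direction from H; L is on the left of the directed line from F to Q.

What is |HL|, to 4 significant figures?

37.12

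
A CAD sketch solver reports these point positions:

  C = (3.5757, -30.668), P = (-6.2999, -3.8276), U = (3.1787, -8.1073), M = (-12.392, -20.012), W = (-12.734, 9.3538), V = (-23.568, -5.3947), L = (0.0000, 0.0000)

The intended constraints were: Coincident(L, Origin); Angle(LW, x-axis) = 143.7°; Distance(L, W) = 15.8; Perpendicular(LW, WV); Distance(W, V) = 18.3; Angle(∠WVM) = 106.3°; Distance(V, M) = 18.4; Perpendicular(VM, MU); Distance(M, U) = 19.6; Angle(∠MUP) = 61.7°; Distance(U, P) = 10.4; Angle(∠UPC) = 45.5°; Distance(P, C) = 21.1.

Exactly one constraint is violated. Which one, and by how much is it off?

Distance(P, C) = 21.1 — off by 7.50.

L = (0.00, 0.00) ✓; LW at 143.7° ✓; |LW| = 15.80 ✓; ∠(LW, WV) = 90.00° ✓; |WV| = 18.30 ✓; ∠WVM = 106.3° ✓; |VM| = 18.40 ✓; ∠(VM, MU) = 90.00° ✓; |MU| = 19.60 ✓; ∠MUP = 61.70° ✓; |UP| = 10.40 ✓; ∠UPC = 45.50° ✓; |PC| = 28.60 ✗.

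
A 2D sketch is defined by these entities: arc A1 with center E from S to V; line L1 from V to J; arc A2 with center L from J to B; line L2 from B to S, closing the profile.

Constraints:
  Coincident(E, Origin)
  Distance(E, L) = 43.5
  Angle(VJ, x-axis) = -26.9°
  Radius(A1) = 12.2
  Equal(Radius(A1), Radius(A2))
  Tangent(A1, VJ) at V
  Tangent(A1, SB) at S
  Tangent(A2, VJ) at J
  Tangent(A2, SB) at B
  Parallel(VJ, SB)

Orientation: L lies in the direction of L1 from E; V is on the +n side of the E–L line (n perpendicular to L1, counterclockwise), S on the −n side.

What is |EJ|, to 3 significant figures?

45.2

The slot axis is L1's direction at -26.9°, so u = (cos -26.9°, sin -26.9°) = (0.892, -0.452) and n = (−sin -26.9°, cos -26.9°) = (0.452, 0.892). E is at the origin and L lies 43.5 along u from E, so L = 43.5·u = (38.8, -19.7). Tangency of A1 to both parallel lines with radius 12.2 puts V and S at E ± 12.2·n: V = (5.52, 10.9), S = (-5.52, -10.9). Equal radii place J and B the same way about L: J = L + 12.2·n = (44.3, -8.80), B = L − 12.2·n = (33.3, -30.6). Then |EJ| = |J − E| = 45.2.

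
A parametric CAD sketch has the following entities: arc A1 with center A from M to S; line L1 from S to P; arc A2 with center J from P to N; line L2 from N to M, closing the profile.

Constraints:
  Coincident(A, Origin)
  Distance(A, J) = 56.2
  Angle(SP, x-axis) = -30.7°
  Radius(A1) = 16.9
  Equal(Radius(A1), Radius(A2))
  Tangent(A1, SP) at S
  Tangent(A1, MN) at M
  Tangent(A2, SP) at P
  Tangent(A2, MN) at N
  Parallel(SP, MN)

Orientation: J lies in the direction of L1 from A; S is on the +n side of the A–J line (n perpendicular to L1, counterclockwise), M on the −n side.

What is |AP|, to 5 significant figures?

58.686

The slot axis is L1's direction at -30.7°, so u = (cos -30.7°, sin -30.7°) = (0.85985, -0.51054) and n = (−sin -30.7°, cos -30.7°) = (0.51054, 0.85985). A is at the origin and J lies 56.2 along u from A, so J = 56.2·u = (48.324, -28.693). Tangency of A1 to both parallel lines with radius 16.9 puts S and M at A ± 16.9·n: S = (8.6282, 14.532), M = (-8.6282, -14.532). Equal radii place P and N the same way about J: P = J + 16.9·n = (56.952, -14.161), N = J − 16.9·n = (39.696, -43.224). Then |AP| = |P − A| = 58.686.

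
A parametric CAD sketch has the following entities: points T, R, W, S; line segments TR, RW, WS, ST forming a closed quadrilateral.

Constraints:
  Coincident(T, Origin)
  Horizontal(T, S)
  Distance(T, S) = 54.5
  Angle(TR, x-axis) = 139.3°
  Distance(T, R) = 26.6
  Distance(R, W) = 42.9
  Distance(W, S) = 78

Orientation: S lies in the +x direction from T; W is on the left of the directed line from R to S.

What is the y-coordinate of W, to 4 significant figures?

55.42

Checks: |RW| = 42.90 ✓; |WS| = 78.00 ✓.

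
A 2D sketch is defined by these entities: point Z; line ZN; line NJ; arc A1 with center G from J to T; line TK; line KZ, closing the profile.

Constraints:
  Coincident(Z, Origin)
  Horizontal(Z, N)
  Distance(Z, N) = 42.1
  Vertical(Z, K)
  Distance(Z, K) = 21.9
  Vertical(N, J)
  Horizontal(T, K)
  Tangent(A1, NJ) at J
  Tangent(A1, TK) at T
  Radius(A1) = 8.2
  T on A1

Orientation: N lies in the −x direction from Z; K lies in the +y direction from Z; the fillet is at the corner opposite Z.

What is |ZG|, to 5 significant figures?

36.564

Z and K share the same x with |ZK| = 21.9 and K on the +y side, so K = (0.0000, 21.900). The virtual corner opposite Z is at (-42.100, 21.900). Since A1 is tangent to NJ there, GJ ⟂ NJ and the tangent condition forces GT to be normal to TK, with radius 8.2, so the center G sits 8.2 in from both sides at G = (-33.900, 13.700). Then |ZG| = |G − Z| = 36.564.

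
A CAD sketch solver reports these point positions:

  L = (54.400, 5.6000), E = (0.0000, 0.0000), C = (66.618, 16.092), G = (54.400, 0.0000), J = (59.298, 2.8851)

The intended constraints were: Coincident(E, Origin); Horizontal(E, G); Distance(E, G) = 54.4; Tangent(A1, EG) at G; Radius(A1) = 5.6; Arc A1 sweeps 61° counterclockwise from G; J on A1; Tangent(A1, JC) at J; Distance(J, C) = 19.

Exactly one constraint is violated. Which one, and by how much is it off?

Distance(J, C) = 19 — off by 3.90.

E = (0.00, 0.00) ✓; E.y = 0.00, G.y = 0.00 ✓; |EG| = 54.40 ✓; ∠(LG, GE) = 90.00° ✓; |LG| = 5.600 ✓; bearing(L→J) − bearing(L→G) = 61.00° ✓; |LJ| = 5.600 ✓; ∠(LJ, JC) = 90.00° ✓; |JC| = 15.10 ✗.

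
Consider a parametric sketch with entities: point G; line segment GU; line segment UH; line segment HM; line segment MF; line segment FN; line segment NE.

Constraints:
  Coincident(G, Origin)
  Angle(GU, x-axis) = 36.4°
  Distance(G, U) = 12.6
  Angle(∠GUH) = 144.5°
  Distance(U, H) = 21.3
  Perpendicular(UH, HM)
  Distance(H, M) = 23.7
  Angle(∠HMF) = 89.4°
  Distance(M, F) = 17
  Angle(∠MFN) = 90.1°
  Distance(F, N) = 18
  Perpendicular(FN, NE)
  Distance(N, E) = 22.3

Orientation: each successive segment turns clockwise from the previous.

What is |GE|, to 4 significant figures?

37.05

G is at the origin; GU runs at 36.4° with length 12.6, so U = (10.14, 7.477). ∠GUH = 144.5° gives UH at 0.9000° from the x-axis; with |UH| = 21.3, H = (31.44, 7.812). UH ⟂ HM, so HM runs at -89.10°; with |HM| = 23.7, M = (31.81, -15.89). ∠HMF = 89.4° gives MF at -179.7° from the x-axis; with |MF| = 17.0, F = (14.81, -15.97). ∠MFN = 90.1° gives FN at 90.40° from the x-axis; with |FN| = 18.0, N = (14.69, 2.025). The perpendicularity gives NE at right angles to FN, so NE runs at 0.4000°; with |NE| = 22.3, E = (36.99, 2.181). Then |GE| = |E − G| = 37.05.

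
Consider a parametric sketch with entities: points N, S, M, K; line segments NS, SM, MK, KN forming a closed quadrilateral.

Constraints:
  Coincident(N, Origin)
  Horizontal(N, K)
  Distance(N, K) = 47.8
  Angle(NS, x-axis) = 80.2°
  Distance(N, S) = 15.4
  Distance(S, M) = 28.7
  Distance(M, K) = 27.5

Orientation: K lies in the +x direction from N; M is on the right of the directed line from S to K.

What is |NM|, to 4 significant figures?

22.19

N is at the origin; NK is horizontal with |NK| = 47.8 and K in +x, so K = (47.8, 0). NS runs at 80.2° with |NS| = 15.4, so S = (2.621, 15.18). M is determined by |SM| = 28.7 and |MK| = 27.5 together: it lies at the intersection of circle(S, 28.7) and circle(K, 27.5). With |SK| = 47.66, the foot of the radical line on SK is 24.54 from S and the perpendicular offset is √(28.7² − 24.54²) = 14.89. Taking the right-of-SK solution: M = (21.14, -6.750).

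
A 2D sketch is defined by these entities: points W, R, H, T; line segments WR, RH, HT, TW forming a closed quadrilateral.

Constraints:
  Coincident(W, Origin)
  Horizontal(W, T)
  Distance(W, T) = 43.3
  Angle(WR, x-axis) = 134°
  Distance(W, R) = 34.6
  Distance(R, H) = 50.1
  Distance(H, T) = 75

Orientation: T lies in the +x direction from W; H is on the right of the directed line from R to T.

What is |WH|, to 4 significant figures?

37.14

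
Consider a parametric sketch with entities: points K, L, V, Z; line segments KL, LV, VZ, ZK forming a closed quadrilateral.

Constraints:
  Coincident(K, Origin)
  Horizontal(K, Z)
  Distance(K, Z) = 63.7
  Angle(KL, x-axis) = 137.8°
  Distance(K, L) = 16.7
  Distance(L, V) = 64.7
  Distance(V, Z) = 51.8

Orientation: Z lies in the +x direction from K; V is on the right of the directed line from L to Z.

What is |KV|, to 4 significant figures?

48.22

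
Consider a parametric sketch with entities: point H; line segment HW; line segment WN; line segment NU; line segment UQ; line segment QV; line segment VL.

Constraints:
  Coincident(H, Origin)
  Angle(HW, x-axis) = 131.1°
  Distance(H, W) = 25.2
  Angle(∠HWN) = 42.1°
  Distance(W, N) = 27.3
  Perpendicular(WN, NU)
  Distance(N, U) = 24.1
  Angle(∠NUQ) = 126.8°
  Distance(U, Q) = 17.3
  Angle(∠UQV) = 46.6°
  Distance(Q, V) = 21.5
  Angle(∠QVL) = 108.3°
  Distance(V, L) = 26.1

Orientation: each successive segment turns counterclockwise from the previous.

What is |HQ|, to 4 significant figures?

18.34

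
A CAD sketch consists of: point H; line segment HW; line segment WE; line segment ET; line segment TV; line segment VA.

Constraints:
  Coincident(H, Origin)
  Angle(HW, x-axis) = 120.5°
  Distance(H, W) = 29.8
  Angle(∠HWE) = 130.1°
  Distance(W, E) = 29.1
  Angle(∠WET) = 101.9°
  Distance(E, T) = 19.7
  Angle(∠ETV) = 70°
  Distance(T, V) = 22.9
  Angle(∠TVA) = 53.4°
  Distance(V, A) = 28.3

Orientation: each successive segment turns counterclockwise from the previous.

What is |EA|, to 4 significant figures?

4.267

H is at the origin; HW runs at 120.5° with length 29.8, so W = (-15.12, 25.68). ∠HWE = 130.1° gives WE at 170.4° from the x-axis; with |WE| = 29.1, E = (-43.82, 30.53). ∠WET = 101.9° gives ET at -111.5° from the x-axis; with |ET| = 19.7, T = (-51.04, 12.20). ∠ETV = 70.0° gives TV at -1.500° from the x-axis; with |TV| = 22.9, V = (-28.15, 11.60). ∠TVA = 53.4° gives VA at 125.1° from the x-axis; with |VA| = 28.3, A = (-44.42, 34.75). Then |EA| = |A − E| = 4.267.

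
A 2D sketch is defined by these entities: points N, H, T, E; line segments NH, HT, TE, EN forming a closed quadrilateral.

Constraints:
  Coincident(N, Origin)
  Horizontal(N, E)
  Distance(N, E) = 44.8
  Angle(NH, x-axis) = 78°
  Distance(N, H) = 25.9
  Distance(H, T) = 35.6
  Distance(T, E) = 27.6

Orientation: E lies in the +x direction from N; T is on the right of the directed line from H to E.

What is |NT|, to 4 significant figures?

19.93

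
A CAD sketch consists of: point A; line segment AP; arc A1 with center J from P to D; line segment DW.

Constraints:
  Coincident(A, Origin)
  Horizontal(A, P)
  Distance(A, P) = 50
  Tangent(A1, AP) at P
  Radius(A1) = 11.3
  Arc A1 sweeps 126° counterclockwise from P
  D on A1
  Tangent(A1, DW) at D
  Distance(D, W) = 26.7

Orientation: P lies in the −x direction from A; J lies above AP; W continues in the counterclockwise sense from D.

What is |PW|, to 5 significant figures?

40.082

On A1, P sits at bearing -90° from J; a 126° counterclockwise sweep puts D at bearing 36°, so D = J + 11.3·(cos 36°, sin 36°) = (-40.858, 17.942). The tangent condition forces JD to be normal to DW, so DW runs along (−sin 36°, cos 36°); with |DW| = 26.7, W = (-56.552, 39.543). Then |PW| = |W − P| = 40.082.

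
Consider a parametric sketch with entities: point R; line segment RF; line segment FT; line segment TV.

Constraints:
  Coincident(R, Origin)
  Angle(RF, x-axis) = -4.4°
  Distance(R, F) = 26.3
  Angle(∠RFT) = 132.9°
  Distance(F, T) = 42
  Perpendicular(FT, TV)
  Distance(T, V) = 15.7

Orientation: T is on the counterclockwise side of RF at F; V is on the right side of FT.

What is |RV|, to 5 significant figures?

69.361

∠RFT = 132.9°, so FT runs at -4.4° + (180° − 132.9°) = 42.700° from the x-axis; with |FT| = 42.0, T = F + 42.0·(cos 42.700°, sin 42.700°) = (57.089, 26.465). The perpendicularity gives TV at right angles to FT; with |TV| = 15.7 on the right of FT, V = T + 15.7·(0.67816, -0.73491) = (67.736, 14.927). Then |RV| = |V − R| = 69.361.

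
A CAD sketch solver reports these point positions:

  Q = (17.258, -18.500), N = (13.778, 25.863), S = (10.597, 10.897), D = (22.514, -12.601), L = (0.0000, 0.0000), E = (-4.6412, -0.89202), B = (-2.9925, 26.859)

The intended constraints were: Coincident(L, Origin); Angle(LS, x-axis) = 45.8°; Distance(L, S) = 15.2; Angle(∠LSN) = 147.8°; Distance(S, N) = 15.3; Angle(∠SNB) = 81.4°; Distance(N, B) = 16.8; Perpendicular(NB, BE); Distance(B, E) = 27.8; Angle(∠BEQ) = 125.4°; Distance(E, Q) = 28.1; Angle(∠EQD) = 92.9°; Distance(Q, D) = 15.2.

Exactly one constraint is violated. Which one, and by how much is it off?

Distance(Q, D) = 15.2 — off by 7.30.

L = (0.00, 0.00) ✓; LS at 45.80° ✓; |LS| = 15.20 ✓; ∠LSN = 147.8° ✓; |SN| = 15.30 ✓; ∠SNB = 81.40° ✓; |NB| = 16.80 ✓; ∠(NB, BE) = 90.00° ✓; |BE| = 27.80 ✓; ∠BEQ = 125.4° ✓; |EQ| = 28.10 ✓; ∠EQD = 92.90° ✓; |QD| = 7.901 ✗.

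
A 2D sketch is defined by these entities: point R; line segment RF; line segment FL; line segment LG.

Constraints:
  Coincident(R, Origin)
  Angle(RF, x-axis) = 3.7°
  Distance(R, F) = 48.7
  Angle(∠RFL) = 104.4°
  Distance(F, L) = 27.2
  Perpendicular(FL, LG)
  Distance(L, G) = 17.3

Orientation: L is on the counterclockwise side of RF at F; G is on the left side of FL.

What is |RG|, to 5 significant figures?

49.372

R is at the origin; RF runs at 3.7° with length 48.7, so F = 48.7·(cos 3.7°, sin 3.7°) = (48.598, 3.1427). ∠RFL = 104.4°, so FL runs at 3.7° + (180° − 104.4°) = 79.300° from the x-axis; with |FL| = 27.2, L = F + 27.2·(cos 79.300°, sin 79.300°) = (53.649, 29.870). FL is perpendicular to LG; with |LG| = 17.3 on the left of FL, G = L + 17.3·(-0.98261, 0.18567) = (36.649, 33.082). Then |RG| = |G − R| = 49.372.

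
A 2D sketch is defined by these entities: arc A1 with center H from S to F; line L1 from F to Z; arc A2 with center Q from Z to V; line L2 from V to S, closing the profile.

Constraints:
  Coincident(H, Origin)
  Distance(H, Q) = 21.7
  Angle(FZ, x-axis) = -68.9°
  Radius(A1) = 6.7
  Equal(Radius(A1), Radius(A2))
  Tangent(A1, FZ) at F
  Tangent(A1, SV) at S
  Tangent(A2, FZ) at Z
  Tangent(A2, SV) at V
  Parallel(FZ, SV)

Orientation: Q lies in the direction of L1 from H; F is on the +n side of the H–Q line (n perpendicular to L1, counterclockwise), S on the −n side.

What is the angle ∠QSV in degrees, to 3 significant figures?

17.2°

The slot axis is L1's direction at -68.9°, so u = (cos -68.9°, sin -68.9°) = (0.360, -0.933) and n = (−sin -68.9°, cos -68.9°) = (0.933, 0.360). H is at the origin and Q lies 21.7 along u from H, so Q = 21.7·u = (7.81, -20.2). Tangency of A1 to both parallel lines with radius 6.7 puts F and S at H ± 6.7·n: F = (6.25, 2.41), S = (-6.25, -2.41). Equal radii place Z and V the same way about Q: Z = Q + 6.7·n = (14.1, -17.8), V = Q − 6.7·n = (1.56, -22.7). Then cos ∠QSV = SQ·SV / (|SQ||SV|), giving 17.2°.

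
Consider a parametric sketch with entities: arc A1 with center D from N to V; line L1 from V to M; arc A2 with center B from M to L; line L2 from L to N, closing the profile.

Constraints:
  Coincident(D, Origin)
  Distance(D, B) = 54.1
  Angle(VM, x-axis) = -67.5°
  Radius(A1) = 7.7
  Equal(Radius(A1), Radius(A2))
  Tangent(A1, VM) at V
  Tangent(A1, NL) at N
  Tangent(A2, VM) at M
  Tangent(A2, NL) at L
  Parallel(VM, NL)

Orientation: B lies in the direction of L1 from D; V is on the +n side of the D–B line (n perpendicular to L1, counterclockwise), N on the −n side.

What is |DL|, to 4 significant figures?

54.65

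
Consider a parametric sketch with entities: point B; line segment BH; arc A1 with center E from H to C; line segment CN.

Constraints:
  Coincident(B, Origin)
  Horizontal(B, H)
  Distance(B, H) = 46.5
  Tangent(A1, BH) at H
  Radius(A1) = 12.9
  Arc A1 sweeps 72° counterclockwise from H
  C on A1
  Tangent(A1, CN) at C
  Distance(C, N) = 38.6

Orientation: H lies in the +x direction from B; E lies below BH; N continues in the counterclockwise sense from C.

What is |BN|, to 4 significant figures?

50.78

On A1, H sits at bearing 90° from E; a 72° counterclockwise sweep puts C at bearing 162°, so C = E + 12.9·(cos 162°, sin 162°) = (34.23, -8.914). Tangency of A1 to CN means the radius EC is perpendicular to CN, so CN runs along (−sin 162°, cos 162°); with |CN| = 38.6, N = (22.30, -45.62). Then |BN| = |N − B| = 50.78.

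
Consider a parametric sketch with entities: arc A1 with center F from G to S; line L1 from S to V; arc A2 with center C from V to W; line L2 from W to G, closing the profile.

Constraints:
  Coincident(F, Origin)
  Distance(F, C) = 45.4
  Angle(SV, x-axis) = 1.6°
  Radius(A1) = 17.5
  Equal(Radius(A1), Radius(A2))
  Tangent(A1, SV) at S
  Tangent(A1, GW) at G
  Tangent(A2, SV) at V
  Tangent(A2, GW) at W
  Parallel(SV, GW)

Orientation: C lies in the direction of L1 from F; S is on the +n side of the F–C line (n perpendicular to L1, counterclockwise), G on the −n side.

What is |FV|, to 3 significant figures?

48.7

Tangency of A1 to both parallel lines with radius 17.5 puts S and G at F ± 17.5·n: S = (-0.489, 17.5), G = (0.489, -17.5). Equal radii place V and W the same way about C: V = C + 17.5·n = (44.9, 18.8), W = C − 17.5·n = (45.9, -16.2). Then |FV| = |V − F| = 48.7.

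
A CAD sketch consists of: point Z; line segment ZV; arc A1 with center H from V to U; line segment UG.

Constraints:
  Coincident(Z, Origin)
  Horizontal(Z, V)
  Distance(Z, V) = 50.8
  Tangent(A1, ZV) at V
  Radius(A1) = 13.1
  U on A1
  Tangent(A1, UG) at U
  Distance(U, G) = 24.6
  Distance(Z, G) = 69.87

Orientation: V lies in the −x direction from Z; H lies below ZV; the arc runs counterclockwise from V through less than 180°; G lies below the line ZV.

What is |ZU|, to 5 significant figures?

65.562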